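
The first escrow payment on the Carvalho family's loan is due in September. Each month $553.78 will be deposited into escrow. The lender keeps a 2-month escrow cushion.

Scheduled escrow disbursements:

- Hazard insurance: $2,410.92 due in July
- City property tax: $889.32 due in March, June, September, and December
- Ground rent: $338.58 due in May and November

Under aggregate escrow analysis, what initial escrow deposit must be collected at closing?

$1,661.34

Cushion = 2 × $553.78 = $1,107.56
Trial balance (start $0, +$553.78 each month, − disbursements):
  Sep: +$553.78 − $889.32 → -$335.54
  Oct: +$553.78 → $218.24
  Nov: +$553.78 − $338.58 → $433.44
  Dec: +$553.78 − $889.32 → $97.90
  Jan: +$553.78 → $651.68
  Feb: +$553.78 → $1,205.46
  Mar: +$553.78 − $889.32 → $869.92
  Apr: +$553.78 → $1,423.70
  May: +$553.78 − $338.58 → $1,638.90
  Jun: +$553.78 − $889.32 → $1,303.36
  Jul: +$553.78 − $2,410.92 → -$553.78
  Aug: +$553.78 → $0.00
Lowest trial balance = -$553.78 (Jul)
Initial deposit = cushion − low point = $1,107.56 − (-$553.78) = $1,661.34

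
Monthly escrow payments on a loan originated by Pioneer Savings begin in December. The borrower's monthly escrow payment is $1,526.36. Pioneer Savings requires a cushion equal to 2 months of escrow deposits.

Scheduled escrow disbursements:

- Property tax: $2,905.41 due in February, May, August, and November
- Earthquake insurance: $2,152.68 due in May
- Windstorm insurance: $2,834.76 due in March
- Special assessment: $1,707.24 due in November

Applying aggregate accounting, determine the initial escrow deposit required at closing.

Cushion = 2 × $1,526.36 = $3,052.72
Trial balance (start $0, +$1,526.36 each month, − disbursements):
  Dec: +$1,526.36 → $1,526.36
  Jan: +$1,526.36 → $3,052.72
  Feb: +$1,526.36 − $2,905.41 → $1,673.67
  Mar: +$1,526.36 − $2,834.76 → $365.27
  Apr: +$1,526.36 → $1,891.63
  May: +$1,526.36 − $5,058.09 → -$1,640.10
  Jun: +$1,526.36 → -$113.74
  Jul: +$1,526.36 → $1,412.62
  Aug: +$1,526.36 − $2,905.41 → $33.57
  Sep: +$1,526.36 → $1,559.93
  Oct: +$1,526.36 → $3,086.29
  Nov: +$1,526.36 − $4,612.65 → $0.00
Lowest trial balance = -$1,640.10 (May)
Initial deposit = cushion − low point = $3,052.72 − (-$1,640.10) = $4,692.82

$4,692.82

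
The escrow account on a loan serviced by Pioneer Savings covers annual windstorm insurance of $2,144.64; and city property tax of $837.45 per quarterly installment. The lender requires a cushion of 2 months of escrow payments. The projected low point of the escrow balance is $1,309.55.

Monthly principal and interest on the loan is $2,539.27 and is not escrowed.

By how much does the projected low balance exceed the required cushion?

$393.81

Windstorm insurance = $2,144.64
City property tax = $837.45 × 4 = $3,349.80
Yearly total = $2,144.64 + $3,349.80 = $5,494.44
Per month = $5,494.44 / 12 = $457.87
Required reserve = 2 × $457.87 = $915.74
Excess over cushion: $1,309.55 − $915.74 = $393.81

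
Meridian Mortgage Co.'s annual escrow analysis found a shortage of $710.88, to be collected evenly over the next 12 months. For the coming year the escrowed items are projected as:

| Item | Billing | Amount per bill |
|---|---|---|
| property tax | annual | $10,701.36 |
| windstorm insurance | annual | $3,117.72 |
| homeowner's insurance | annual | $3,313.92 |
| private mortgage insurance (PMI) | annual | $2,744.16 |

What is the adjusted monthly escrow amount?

Property tax — $10,701.36/yr
Windstorm insurance — $3,117.72/yr
Homeowner's insurance — $3,313.92/yr
Private mortgage insurance (PMI) — $2,744.16/yr
Total per year = $10,701.36 + $3,117.72 + $3,313.92 + $2,744.16 = $19,877.16
Per month = $19,877.16 / 12 = $1,656.43
Shortage spread = $710.88 / 12 = $59.24/mo
Adjusted monthly = $1,656.43 + $59.24 = $1,715.67

$1,715.67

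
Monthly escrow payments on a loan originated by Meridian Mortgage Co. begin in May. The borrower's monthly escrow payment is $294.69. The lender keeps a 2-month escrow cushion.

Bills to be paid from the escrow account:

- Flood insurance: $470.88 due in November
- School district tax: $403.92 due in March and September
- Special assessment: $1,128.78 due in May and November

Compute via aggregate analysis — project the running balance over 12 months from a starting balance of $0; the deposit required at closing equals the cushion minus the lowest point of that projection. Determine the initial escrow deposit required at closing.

Cushion = 2 × $294.69 = $589.38
Trial balance (start $0, +$294.69 each month, − disbursements):
  May: +$294.69 − $1,128.78 → -$834.09
  Jun: +$294.69 → -$539.40
  Jul: +$294.69 → -$244.71
  Aug: +$294.69 → $49.98
  Sep: +$294.69 − $403.92 → -$59.25
  Oct: +$294.69 → $235.44
  Nov: +$294.69 − $1,599.66 → -$1,069.53
  Dec: +$294.69 → -$774.84
  Jan: +$294.69 → -$480.15
  Feb: +$294.69 → -$185.46
  Mar: +$294.69 − $403.92 → -$294.69
  Apr: +$294.69 → $0.00
Lowest trial balance = -$1,069.53 (Nov)
Initial deposit = cushion − low point = $589.38 − (-$1,069.53) = $1,658.91

$1,658.91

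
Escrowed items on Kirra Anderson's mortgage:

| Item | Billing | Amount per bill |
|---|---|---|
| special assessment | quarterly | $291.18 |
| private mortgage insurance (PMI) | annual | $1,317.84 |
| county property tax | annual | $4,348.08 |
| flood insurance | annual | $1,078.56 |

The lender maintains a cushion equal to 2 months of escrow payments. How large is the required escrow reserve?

$1,318.20

Special assessment = $291.18 × 4 = $1,164.72
Private mortgage insurance (PMI) = $1,317.84
County property tax = $4,348.08
Flood insurance = $1,078.56
Yearly total = $7,909.20
Base monthly escrow = $7,909.20 ÷ 12 = $659.10
Reserve = 2 × $659.10 = $1,318.20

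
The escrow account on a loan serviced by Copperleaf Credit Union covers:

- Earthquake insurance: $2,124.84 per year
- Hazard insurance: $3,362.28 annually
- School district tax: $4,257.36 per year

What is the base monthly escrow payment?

$812.04

Earthquake insurance: $2,124.84 per year
Hazard insurance: $3,362.28 per year
School district tax: $4,257.36 per year
Total annual escrow = $9,744.48
Monthly = $9,744.48 / 12 = $812.04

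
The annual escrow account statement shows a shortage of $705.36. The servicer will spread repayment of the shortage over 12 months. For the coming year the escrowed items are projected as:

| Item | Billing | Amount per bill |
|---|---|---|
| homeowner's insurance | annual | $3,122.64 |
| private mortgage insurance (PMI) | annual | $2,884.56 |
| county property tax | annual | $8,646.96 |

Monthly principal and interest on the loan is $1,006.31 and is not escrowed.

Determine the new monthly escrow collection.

$1,279.96

Homeowner's insurance — $3,122.64 annually
Private mortgage insurance (PMI) — $2,884.56 annually
County property tax — $8,646.96 annually
Total per year = $14,654.16
Monthly escrow = $14,654.16 ÷ 12 = $1,221.18
Monthly shortage recovery: $705.36 ÷ 12 = $58.78
Adjusted monthly = $1,221.18 + $58.78 = $1,279.96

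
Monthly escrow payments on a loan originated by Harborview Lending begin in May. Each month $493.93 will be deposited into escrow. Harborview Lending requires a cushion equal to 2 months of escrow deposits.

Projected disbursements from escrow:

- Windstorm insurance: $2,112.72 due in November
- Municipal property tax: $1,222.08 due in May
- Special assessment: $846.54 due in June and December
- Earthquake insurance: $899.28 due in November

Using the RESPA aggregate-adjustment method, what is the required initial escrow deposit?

$2,963.58

Cushion = 2 × $493.93 = $987.86
Trial balance (start $0, +$493.93 each month, − disbursements):
  May: +$493.93 − $1,222.08 → -$728.15
  Jun: +$493.93 − $846.54 → -$1,080.76
  Jul: +$493.93 → -$586.83
  Aug: +$493.93 → -$92.90
  Sep: +$493.93 → $401.03
  Oct: +$493.93 → $894.96
  Nov: +$493.93 − $3,012.00 → -$1,623.11
  Dec: +$493.93 − $846.54 → -$1,975.72
  Jan: +$493.93 → -$1,481.79
  Feb: +$493.93 → -$987.86
  Mar: +$493.93 → -$493.93
  Apr: +$493.93 → $0.00
Lowest trial balance = -$1,975.72 (Dec)
Initial deposit = cushion − low point = $987.86 − (-$1,975.72) = $2,963.58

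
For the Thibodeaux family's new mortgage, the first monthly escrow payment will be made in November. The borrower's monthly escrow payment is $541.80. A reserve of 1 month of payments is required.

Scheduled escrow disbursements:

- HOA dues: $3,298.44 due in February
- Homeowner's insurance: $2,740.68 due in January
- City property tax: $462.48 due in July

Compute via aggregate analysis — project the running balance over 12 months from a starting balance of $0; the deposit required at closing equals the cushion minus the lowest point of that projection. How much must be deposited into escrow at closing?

Cushion = 1 × $541.80 = $541.80
Trial balance (start $0, +$541.80 each month, − disbursements):
  Nov: +$541.80 → $541.80
  Dec: +$541.80 → $1,083.60
  Jan: +$541.80 − $2,740.68 → -$1,115.28
  Feb: +$541.80 − $3,298.44 → -$3,871.92
  Mar: +$541.80 → -$3,330.12
  Apr: +$541.80 → -$2,788.32
  May: +$541.80 → -$2,246.52
  Jun: +$541.80 → -$1,704.72
  Jul: +$541.80 − $462.48 → -$1,625.40
  Aug: +$541.80 → -$1,083.60
  Sep: +$541.80 → -$541.80
  Oct: +$541.80 → $0.00
Lowest trial balance = -$3,871.92 (Feb)
Initial deposit = cushion − low point = $541.80 − (-$3,871.92) = $4,413.72

$4,413.72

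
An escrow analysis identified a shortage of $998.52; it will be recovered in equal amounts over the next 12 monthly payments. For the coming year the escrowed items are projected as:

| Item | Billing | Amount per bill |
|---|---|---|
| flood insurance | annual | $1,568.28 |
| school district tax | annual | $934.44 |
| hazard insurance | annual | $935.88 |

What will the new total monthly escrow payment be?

$369.76

Flood insurance = $1,568.28
School district tax = $934.44
Hazard insurance = $935.88
Total annual escrow = $1,568.28 + $934.44 + $935.88 = $3,438.60
Monthly = $3,438.60 ÷ 12 = $286.55
Shortage spread = $998.52 ÷ 12 = $83.21/mo
Adjusted monthly = $286.55 + $83.21 = $369.76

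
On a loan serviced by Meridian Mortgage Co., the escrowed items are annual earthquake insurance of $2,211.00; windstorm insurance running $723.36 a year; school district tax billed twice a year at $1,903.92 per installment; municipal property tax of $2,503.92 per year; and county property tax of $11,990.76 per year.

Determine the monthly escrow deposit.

$1,769.74

Earthquake insurance = $2,211.00
Windstorm insurance = $723.36
School district tax = $1,903.92 × 2 = $3,807.84
Municipal property tax = $2,503.92
County property tax = $11,990.76
Yearly total = $2,211.00 + $723.36 + $3,807.84 + $2,503.92 + $11,990.76 = $21,236.88
Per month = $21,236.88 ÷ 12 = $1,769.74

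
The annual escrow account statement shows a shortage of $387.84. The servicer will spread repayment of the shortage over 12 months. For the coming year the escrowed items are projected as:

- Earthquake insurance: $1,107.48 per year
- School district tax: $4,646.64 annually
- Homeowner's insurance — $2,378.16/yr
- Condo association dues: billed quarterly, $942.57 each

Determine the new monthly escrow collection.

Earthquake insurance — $1,107.48 annually
School district tax — $4,646.64 annually
Homeowner's insurance — $2,378.16 annually
Condo association dues — $942.57 × 4 = $3,770.28 annually
Annual escrow total = $11,902.56
Monthly escrow = $11,902.56 / 12 = $991.88
Shortage spread = $387.84 ÷ 12 = $32.32/mo
Adjusted monthly = $991.88 + $32.32 = $1,024.20

$1,024.20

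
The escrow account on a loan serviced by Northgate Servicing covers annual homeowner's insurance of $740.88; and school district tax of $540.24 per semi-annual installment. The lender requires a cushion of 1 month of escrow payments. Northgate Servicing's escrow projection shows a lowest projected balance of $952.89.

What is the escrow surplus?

$801.11

Homeowner's insurance — $740.88
School district tax — $540.24 × 2 = $1,080.48
Total per year = $740.88 + $1,080.48 = $1,821.36
Base monthly escrow = $1,821.36 ÷ 12 = $151.78
Cushion = 1 × $151.78 = $151.78
Excess over cushion: $952.89 − $151.78 = $801.11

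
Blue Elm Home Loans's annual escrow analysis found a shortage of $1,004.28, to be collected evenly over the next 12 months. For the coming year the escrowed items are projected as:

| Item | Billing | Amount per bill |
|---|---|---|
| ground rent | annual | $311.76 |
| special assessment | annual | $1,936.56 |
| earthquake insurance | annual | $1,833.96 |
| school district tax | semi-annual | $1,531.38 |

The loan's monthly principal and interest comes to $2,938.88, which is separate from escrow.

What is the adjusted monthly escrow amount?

Ground rent = $311.76 per year
Special assessment = $1,936.56 per year
Earthquake insurance = $1,833.96 per year
School district tax = $1,531.38 × 2 = $3,062.76 per year
Total per year = $7,145.04
Monthly = $7,145.04 / 12 = $595.42
Monthly shortage recovery: $1,004.28 / 12 = $83.69
Adjusted monthly = $595.42 + $83.69 = $679.11

$679.11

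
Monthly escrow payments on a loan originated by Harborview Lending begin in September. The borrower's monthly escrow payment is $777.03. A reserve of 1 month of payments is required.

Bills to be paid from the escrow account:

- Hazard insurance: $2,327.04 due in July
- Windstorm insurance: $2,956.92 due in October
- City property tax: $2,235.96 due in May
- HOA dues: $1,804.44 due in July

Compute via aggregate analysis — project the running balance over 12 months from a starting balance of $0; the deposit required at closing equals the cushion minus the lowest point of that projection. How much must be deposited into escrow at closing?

$2,179.89

Cushion = 1 × $777.03 = $777.03
Trial balance (start $0, +$777.03 each month, − disbursements):
  Sep: +$777.03 → $777.03
  Oct: +$777.03 − $2,956.92 → -$1,402.86
  Nov: +$777.03 → -$625.83
  Dec: +$777.03 → $151.20
  Jan: +$777.03 → $928.23
  Feb: +$777.03 → $1,705.26
  Mar: +$777.03 → $2,482.29
  Apr: +$777.03 → $3,259.32
  May: +$777.03 − $2,235.96 → $1,800.39
  Jun: +$777.03 → $2,577.42
  Jul: +$777.03 − $4,131.48 → -$777.03
  Aug: +$777.03 → $0.00
Lowest trial balance = -$1,402.86 (Oct)
Initial deposit = cushion − low point = $777.03 − (-$1,402.86) = $2,179.89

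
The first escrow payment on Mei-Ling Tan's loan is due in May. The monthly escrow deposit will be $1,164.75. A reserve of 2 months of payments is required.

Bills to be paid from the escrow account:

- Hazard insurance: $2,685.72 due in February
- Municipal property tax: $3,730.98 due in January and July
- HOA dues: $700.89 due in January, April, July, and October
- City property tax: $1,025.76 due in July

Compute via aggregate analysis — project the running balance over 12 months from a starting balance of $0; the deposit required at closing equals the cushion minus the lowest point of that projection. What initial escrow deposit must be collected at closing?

$4,292.88

Cushion = 2 × $1,164.75 = $2,329.50
Trial balance (start $0, +$1,164.75 each month, − disbursements):
  May: +$1,164.75 → $1,164.75
  Jun: +$1,164.75 → $2,329.50
  Jul: +$1,164.75 − $5,457.63 → -$1,963.38
  Aug: +$1,164.75 → -$798.63
  Sep: +$1,164.75 → $366.12
  Oct: +$1,164.75 − $700.89 → $829.98
  Nov: +$1,164.75 → $1,994.73
  Dec: +$1,164.75 → $3,159.48
  Jan: +$1,164.75 − $4,431.87 → -$107.64
  Feb: +$1,164.75 − $2,685.72 → -$1,628.61
  Mar: +$1,164.75 → -$463.86
  Apr: +$1,164.75 − $700.89 → $0.00
Lowest trial balance = -$1,963.38 (Jul)
Initial deposit = cushion − low point = $2,329.50 − (-$1,963.38) = $4,292.88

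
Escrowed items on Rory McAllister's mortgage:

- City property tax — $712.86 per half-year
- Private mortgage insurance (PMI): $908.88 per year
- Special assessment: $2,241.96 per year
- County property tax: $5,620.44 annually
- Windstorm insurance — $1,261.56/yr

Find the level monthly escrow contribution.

$954.88

City property tax: $712.86 × 2 = $1,425.72 per year
Private mortgage insurance (PMI): $908.88 per year
Special assessment: $2,241.96 per year
County property tax: $5,620.44 per year
Windstorm insurance: $1,261.56 per year
Total per year = $1,425.72 + $908.88 + $2,241.96 + $5,620.44 + $1,261.56 = $11,458.56
Per month = $11,458.56 / 12 = $954.88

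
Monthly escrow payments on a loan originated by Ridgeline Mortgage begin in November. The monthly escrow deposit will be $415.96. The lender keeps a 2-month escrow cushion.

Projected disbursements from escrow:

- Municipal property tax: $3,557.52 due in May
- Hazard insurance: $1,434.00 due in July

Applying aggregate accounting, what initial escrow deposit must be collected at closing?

Cushion = 2 × $415.96 = $831.92
Trial balance (start $0, +$415.96 each month, − disbursements):
  Nov: +$415.96 → $415.96
  Dec: +$415.96 → $831.92
  Jan: +$415.96 → $1,247.88
  Feb: +$415.96 → $1,663.84
  Mar: +$415.96 → $2,079.80
  Apr: +$415.96 → $2,495.76
  May: +$415.96 − $3,557.52 → -$645.80
  Jun: +$415.96 → -$229.84
  Jul: +$415.96 − $1,434.00 → -$1,247.88
  Aug: +$415.96 → -$831.92
  Sep: +$415.96 → -$415.96
  Oct: +$415.96 → $0.00
Lowest trial balance = -$1,247.88 (Jul)
Initial deposit = cushion − low point = $831.92 − (-$1,247.88) = $2,079.80

$2,079.80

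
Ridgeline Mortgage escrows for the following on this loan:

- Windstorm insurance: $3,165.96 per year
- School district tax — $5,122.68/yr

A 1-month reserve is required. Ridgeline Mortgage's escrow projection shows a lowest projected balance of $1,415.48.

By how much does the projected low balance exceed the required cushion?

Windstorm insurance: $3,165.96 per year
School district tax: $5,122.68 per year
Combined annual = $3,165.96 + $5,122.68 = $8,288.64
Base monthly escrow = $8,288.64 / 12 = $690.72
Required reserve = 1 × $690.72 = $690.72
Excess over cushion: $1,415.48 − $690.72 = $724.76

$724.76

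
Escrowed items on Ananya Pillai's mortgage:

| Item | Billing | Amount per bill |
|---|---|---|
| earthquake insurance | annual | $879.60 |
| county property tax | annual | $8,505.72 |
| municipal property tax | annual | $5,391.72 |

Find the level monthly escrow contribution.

Earthquake insurance: $879.60
County property tax: $8,505.72
Municipal property tax: $5,391.72
Total annual escrow = $879.60 + $8,505.72 + $5,391.72 = $14,777.04
Base monthly escrow = $14,777.04 ÷ 12 = $1,231.42

$1,231.42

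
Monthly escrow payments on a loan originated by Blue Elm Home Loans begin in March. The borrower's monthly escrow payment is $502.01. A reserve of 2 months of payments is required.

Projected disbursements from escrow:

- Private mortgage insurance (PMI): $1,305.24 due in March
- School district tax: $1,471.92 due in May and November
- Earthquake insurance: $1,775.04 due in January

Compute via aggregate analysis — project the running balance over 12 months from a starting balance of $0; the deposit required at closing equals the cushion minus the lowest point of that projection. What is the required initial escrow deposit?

Cushion = 2 × $502.01 = $1,004.02
Trial balance (start $0, +$502.01 each month, − disbursements):
  Mar: +$502.01 − $1,305.24 → -$803.23
  Apr: +$502.01 → -$301.22
  May: +$502.01 − $1,471.92 → -$1,271.13
  Jun: +$502.01 → -$769.12
  Jul: +$502.01 → -$267.11
  Aug: +$502.01 → $234.90
  Sep: +$502.01 → $736.91
  Oct: +$502.01 → $1,238.92
  Nov: +$502.01 − $1,471.92 → $269.01
  Dec: +$502.01 → $771.02
  Jan: +$502.01 − $1,775.04 → -$502.01
  Feb: +$502.01 → $0.00
Lowest trial balance = -$1,271.13 (May)
Initial deposit = cushion − low point = $1,004.02 − (-$1,271.13) = $2,275.15

$2,275.15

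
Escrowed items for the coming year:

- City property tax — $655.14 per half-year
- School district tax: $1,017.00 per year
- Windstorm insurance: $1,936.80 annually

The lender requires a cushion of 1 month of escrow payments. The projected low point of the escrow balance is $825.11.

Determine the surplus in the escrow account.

City property tax — $655.14 × 2 = $1,310.28
School district tax — $1,017.00
Windstorm insurance — $1,936.80
Total per year = $1,310.28 + $1,017.00 + $1,936.80 = $4,264.08
Monthly = $4,264.08 ÷ 12 = $355.34
Cushion = 1 × $355.34 = $355.34
Surplus = $825.11 − $355.34 = $469.77

$469.77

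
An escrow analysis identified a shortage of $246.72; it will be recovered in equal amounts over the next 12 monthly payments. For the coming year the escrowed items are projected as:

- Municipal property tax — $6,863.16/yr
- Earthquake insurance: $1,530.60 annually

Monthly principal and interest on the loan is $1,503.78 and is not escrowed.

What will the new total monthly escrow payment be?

Municipal property tax: $6,863.16
Earthquake insurance: $1,530.60
Combined annual = $6,863.16 + $1,530.60 = $8,393.76
Per month = $8,393.76 ÷ 12 = $699.48
Shortage per month = $246.72 ÷ 12 = $20.56
Adjusted monthly = $699.48 + $20.56 = $720.04

$720.04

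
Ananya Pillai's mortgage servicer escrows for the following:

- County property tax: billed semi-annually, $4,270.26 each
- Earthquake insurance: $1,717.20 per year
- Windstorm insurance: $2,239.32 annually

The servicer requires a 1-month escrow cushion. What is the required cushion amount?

$1,041.42

County property tax — $4,270.26 × 2 = $8,540.52 annually
Earthquake insurance — $1,717.20 annually
Windstorm insurance — $2,239.32 annually
Yearly total = $12,497.04
Monthly = $12,497.04 ÷ 12 = $1,041.42
Cushion = 1 × $1,041.42 = $1,041.42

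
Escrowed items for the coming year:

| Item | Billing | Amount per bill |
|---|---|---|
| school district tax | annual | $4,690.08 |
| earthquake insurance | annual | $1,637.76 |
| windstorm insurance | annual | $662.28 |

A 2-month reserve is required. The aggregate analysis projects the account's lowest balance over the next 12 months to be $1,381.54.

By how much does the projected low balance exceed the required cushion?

School district tax = $4,690.08/yr
Earthquake insurance = $1,637.76/yr
Windstorm insurance = $662.28/yr
Yearly total = $6,990.12
Monthly = $6,990.12 / 12 = $582.51
Required reserve = 2 × $582.51 = $1,165.02
Surplus = $1,381.54 − $1,165.02 = $216.52

$216.52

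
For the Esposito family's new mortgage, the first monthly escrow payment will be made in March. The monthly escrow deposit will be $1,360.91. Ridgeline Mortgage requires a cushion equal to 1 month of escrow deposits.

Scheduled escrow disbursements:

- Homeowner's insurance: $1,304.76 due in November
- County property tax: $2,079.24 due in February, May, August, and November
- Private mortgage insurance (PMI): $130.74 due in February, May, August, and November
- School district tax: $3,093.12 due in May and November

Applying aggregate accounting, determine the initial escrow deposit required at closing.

$3,233.66

Cushion = 1 × $1,360.91 = $1,360.91
Trial balance (start $0, +$1,360.91 each month, − disbursements):
  Mar: +$1,360.91 → $1,360.91
  Apr: +$1,360.91 → $2,721.82
  May: +$1,360.91 − $5,303.10 → -$1,220.37
  Jun: +$1,360.91 → $140.54
  Jul: +$1,360.91 → $1,501.45
  Aug: +$1,360.91 − $2,209.98 → $652.38
  Sep: +$1,360.91 → $2,013.29
  Oct: +$1,360.91 → $3,374.20
  Nov: +$1,360.91 − $6,607.86 → -$1,872.75
  Dec: +$1,360.91 → -$511.84
  Jan: +$1,360.91 → $849.07
  Feb: +$1,360.91 − $2,209.98 → $0.00
Lowest trial balance = -$1,872.75 (Nov)
Initial deposit = cushion − low point = $1,360.91 − (-$1,872.75) = $3,233.66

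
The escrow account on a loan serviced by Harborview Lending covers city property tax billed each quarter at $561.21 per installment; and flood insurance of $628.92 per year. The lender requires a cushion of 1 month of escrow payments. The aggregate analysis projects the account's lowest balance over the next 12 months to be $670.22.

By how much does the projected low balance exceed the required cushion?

$430.74

City property tax — $561.21 × 4 = $2,244.84/yr
Flood insurance — $628.92/yr
Total annual escrow = $2,873.76
Base monthly escrow = $2,873.76 ÷ 12 = $239.48
Cushion = 1 × $239.48 = $239.48
Excess over cushion: $670.22 − $239.48 = $430.74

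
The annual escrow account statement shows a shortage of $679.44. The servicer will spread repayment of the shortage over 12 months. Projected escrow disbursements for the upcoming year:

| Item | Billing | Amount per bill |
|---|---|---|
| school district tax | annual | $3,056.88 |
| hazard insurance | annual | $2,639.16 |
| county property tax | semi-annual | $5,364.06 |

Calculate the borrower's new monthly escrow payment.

School district tax = $3,056.88 annually
Hazard insurance = $2,639.16 annually
County property tax = $5,364.06 × 2 = $10,728.12 annually
Annual escrow total = $3,056.88 + $2,639.16 + $10,728.12 = $16,424.16
Monthly = $16,424.16 ÷ 12 = $1,368.68
Monthly shortage recovery: $679.44 / 12 = $56.62
New monthly escrow = $1,368.68 + $56.62 = $1,425.30

$1,425.30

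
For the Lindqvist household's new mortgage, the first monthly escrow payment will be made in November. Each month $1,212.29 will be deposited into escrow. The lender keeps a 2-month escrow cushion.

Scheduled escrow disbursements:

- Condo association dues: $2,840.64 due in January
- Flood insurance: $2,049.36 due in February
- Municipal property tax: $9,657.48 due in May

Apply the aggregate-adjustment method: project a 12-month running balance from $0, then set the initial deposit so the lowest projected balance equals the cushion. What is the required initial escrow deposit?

Cushion = 2 × $1,212.29 = $2,424.58
Trial balance (start $0, +$1,212.29 each month, − disbursements):
  Nov: +$1,212.29 → $1,212.29
  Dec: +$1,212.29 → $2,424.58
  Jan: +$1,212.29 − $2,840.64 → $796.23
  Feb: +$1,212.29 − $2,049.36 → -$40.84
  Mar: +$1,212.29 → $1,171.45
  Apr: +$1,212.29 → $2,383.74
  May: +$1,212.29 − $9,657.48 → -$6,061.45
  Jun: +$1,212.29 → -$4,849.16
  Jul: +$1,212.29 → -$3,636.87
  Aug: +$1,212.29 → -$2,424.58
  Sep: +$1,212.29 → -$1,212.29
  Oct: +$1,212.29 → $0.00
Lowest trial balance = -$6,061.45 (May)
Initial deposit = cushion − low point = $2,424.58 − (-$6,061.45) = $8,486.03

$8,486.03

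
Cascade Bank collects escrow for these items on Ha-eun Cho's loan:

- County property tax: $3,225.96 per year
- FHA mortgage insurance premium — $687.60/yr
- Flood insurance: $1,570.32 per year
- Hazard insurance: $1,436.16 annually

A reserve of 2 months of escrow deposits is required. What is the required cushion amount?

County property tax — $3,225.96 per year
FHA mortgage insurance premium — $687.60 per year
Flood insurance — $1,570.32 per year
Hazard insurance — $1,436.16 per year
Total per year = $6,920.04
Base monthly escrow = $6,920.04 ÷ 12 = $576.67
Cushion = 2 × $576.67 = $1,153.34

$1,153.34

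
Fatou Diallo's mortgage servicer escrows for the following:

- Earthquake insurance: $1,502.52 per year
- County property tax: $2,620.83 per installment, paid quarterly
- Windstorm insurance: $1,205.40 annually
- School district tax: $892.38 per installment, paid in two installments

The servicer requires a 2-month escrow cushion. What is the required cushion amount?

Earthquake insurance — $1,502.52 annually
County property tax — $2,620.83 × 4 = $10,483.32 annually
Windstorm insurance — $1,205.40 annually
School district tax — $892.38 × 2 = $1,784.76 annually
Total annual escrow = $14,976.00
Monthly escrow = $14,976.00 ÷ 12 = $1,248.00
Reserve = 2 × $1,248.00 = $2,496.00

$2,496.00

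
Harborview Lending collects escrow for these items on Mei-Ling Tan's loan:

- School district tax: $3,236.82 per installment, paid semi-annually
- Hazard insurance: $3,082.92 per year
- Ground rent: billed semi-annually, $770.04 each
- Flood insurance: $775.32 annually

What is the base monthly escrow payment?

$989.33

School district tax = $3,236.82 × 2 = $6,473.64 annually
Hazard insurance = $3,082.92 annually
Ground rent = $770.04 × 2 = $1,540.08 annually
Flood insurance = $775.32 annually
Yearly total = $6,473.64 + $3,082.92 + $1,540.08 + $775.32 = $11,871.96
Base monthly escrow = $11,871.96 ÷ 12 = $989.33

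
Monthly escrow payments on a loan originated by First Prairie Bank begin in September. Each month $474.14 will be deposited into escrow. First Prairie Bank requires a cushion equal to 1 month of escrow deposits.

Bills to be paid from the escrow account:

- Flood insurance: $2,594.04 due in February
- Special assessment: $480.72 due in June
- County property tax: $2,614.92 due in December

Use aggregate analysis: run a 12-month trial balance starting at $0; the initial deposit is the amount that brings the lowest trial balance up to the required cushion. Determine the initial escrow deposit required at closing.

Cushion = 1 × $474.14 = $474.14
Trial balance (start $0, +$474.14 each month, − disbursements):
  Sep: +$474.14 → $474.14
  Oct: +$474.14 → $948.28
  Nov: +$474.14 → $1,422.42
  Dec: +$474.14 − $2,614.92 → -$718.36
  Jan: +$474.14 → -$244.22
  Feb: +$474.14 − $2,594.04 → -$2,364.12
  Mar: +$474.14 → -$1,889.98
  Apr: +$474.14 → -$1,415.84
  May: +$474.14 → -$941.70
  Jun: +$474.14 − $480.72 → -$948.28
  Jul: +$474.14 → -$474.14
  Aug: +$474.14 → $0.00
Lowest trial balance = -$2,364.12 (Feb)
Initial deposit = cushion − low point = $474.14 − (-$2,364.12) = $2,838.26

$2,838.26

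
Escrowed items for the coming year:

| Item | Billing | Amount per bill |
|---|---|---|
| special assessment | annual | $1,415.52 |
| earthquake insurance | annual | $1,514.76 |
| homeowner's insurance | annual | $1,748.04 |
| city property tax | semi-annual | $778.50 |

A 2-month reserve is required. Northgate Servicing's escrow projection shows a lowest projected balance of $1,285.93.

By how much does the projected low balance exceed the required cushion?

$246.71

Special assessment = $1,415.52/yr
Earthquake insurance = $1,514.76/yr
Homeowner's insurance = $1,748.04/yr
City property tax = $778.50 × 2 = $1,557.00/yr
Total annual escrow = $1,415.52 + $1,514.76 + $1,748.04 + $1,557.00 = $6,235.32
Monthly escrow = $6,235.32 ÷ 12 = $519.61
Required reserve = 2 × $519.61 = $1,039.22
Surplus = $1,285.93 − $1,039.22 = $246.71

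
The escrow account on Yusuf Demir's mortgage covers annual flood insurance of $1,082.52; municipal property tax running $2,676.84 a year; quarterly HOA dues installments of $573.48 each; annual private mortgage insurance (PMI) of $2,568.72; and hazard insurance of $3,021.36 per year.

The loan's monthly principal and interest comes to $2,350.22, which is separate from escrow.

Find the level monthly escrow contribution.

$970.28

Flood insurance — $1,082.52 annually
Municipal property tax — $2,676.84 annually
HOA dues — $573.48 × 4 = $2,293.92 annually
Private mortgage insurance (PMI) — $2,568.72 annually
Hazard insurance — $3,021.36 annually
Total per year = $1,082.52 + $2,676.84 + $2,293.92 + $2,568.72 + $3,021.36 = $11,643.36
Base monthly escrow = $11,643.36 ÷ 12 = $970.28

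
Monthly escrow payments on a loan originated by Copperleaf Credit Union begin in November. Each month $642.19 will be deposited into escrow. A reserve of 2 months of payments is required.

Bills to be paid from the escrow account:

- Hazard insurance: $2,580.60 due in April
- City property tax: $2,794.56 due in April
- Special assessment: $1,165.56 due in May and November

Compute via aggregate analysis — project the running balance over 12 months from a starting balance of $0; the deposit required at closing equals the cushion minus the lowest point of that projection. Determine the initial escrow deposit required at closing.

Cushion = 2 × $642.19 = $1,284.38
Trial balance (start $0, +$642.19 each month, − disbursements):
  Nov: +$642.19 − $1,165.56 → -$523.37
  Dec: +$642.19 → $118.82
  Jan: +$642.19 → $761.01
  Feb: +$642.19 → $1,403.20
  Mar: +$642.19 → $2,045.39
  Apr: +$642.19 − $5,375.16 → -$2,687.58
  May: +$642.19 − $1,165.56 → -$3,210.95
  Jun: +$642.19 → -$2,568.76
  Jul: +$642.19 → -$1,926.57
  Aug: +$642.19 → -$1,284.38
  Sep: +$642.19 → -$642.19
  Oct: +$642.19 → $0.00
Lowest trial balance = -$3,210.95 (May)
Initial deposit = cushion − low point = $1,284.38 − (-$3,210.95) = $4,495.33

$4,495.33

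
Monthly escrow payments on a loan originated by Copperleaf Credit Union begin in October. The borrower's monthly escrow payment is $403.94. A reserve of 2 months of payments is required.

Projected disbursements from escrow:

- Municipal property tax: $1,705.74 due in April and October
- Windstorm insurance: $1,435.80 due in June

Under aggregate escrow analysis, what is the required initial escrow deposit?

Cushion = 2 × $403.94 = $807.88
Trial balance (start $0, +$403.94 each month, − disbursements):
  Oct: +$403.94 − $1,705.74 → -$1,301.80
  Nov: +$403.94 → -$897.86
  Dec: +$403.94 → -$493.92
  Jan: +$403.94 → -$89.98
  Feb: +$403.94 → $313.96
  Mar: +$403.94 → $717.90
  Apr: +$403.94 − $1,705.74 → -$583.90
  May: +$403.94 → -$179.96
  Jun: +$403.94 − $1,435.80 → -$1,211.82
  Jul: +$403.94 → -$807.88
  Aug: +$403.94 → -$403.94
  Sep: +$403.94 → $0.00
Lowest trial balance = -$1,301.80 (Oct)
Initial deposit = cushion − low point = $807.88 − (-$1,301.80) = $2,109.68

$2,109.68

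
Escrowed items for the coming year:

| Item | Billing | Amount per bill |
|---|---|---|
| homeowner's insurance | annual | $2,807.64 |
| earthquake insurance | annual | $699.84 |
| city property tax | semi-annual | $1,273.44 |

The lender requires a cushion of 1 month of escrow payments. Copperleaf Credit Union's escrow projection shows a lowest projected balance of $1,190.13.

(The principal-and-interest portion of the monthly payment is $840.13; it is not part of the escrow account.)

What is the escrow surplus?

$685.60

Homeowner's insurance: $2,807.64 annually
Earthquake insurance: $699.84 annually
City property tax: $1,273.44 × 2 = $2,546.88 annually
Combined annual = $6,054.36
Monthly escrow = $6,054.36 / 12 = $504.53
Cushion = 1 × $504.53 = $504.53
Excess over cushion: $1,190.13 − $504.53 = $685.60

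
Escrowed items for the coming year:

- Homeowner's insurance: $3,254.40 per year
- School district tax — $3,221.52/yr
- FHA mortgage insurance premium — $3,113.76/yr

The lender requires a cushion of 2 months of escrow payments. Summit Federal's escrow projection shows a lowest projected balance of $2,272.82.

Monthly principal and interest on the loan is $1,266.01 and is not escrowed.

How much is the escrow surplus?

$674.54

Homeowner's insurance = $3,254.40 annually
School district tax = $3,221.52 annually
FHA mortgage insurance premium = $3,113.76 annually
Total per year = $3,254.40 + $3,221.52 + $3,113.76 = $9,589.68
Per month = $9,589.68 / 12 = $799.14
Cushion = 2 × $799.14 = $1,598.28
Excess over cushion: $2,272.82 − $1,598.28 = $674.54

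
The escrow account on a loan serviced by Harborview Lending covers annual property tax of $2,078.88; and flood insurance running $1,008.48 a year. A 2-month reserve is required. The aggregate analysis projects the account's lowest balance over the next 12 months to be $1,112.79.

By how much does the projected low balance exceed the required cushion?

$598.23

Property tax — $2,078.88 annually
Flood insurance — $1,008.48 annually
Total annual escrow = $3,087.36
Monthly escrow = $3,087.36 / 12 = $257.28
Required reserve = 2 × $257.28 = $514.56
Surplus = $1,112.79 − $514.56 = $598.23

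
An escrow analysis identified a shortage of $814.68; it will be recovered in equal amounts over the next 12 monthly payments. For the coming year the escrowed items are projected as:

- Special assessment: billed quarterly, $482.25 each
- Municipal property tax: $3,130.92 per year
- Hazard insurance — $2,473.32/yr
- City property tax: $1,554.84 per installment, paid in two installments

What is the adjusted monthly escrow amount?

Special assessment — $482.25 × 4 = $1,929.00 annually
Municipal property tax — $3,130.92 annually
Hazard insurance — $2,473.32 annually
City property tax — $1,554.84 × 2 = $3,109.68 annually
Yearly total = $10,642.92
Base monthly escrow = $10,642.92 ÷ 12 = $886.91
Shortage spread = $814.68 ÷ 12 = $67.89/mo
Adjusted monthly = $886.91 + $67.89 = $954.80

$954.80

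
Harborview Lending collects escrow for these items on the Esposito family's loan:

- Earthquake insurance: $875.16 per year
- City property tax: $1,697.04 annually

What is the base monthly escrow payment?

$214.35

Earthquake insurance = $875.16
City property tax = $1,697.04
Annual escrow total = $875.16 + $1,697.04 = $2,572.20
Base monthly escrow = $2,572.20 ÷ 12 = $214.35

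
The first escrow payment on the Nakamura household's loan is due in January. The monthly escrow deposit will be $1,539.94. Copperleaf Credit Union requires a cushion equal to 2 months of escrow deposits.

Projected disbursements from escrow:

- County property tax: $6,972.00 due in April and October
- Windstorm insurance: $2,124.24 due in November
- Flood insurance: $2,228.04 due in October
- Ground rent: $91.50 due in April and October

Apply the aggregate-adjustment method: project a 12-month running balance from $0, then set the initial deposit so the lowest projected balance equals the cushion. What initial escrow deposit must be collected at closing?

Cushion = 2 × $1,539.94 = $3,079.88
Trial balance (start $0, +$1,539.94 each month, − disbursements):
  Jan: +$1,539.94 → $1,539.94
  Feb: +$1,539.94 → $3,079.88
  Mar: +$1,539.94 → $4,619.82
  Apr: +$1,539.94 − $7,063.50 → -$903.74
  May: +$1,539.94 → $636.20
  Jun: +$1,539.94 → $2,176.14
  Jul: +$1,539.94 → $3,716.08
  Aug: +$1,539.94 → $5,256.02
  Sep: +$1,539.94 → $6,795.96
  Oct: +$1,539.94 − $9,291.54 → -$955.64
  Nov: +$1,539.94 − $2,124.24 → -$1,539.94
  Dec: +$1,539.94 → $0.00
Lowest trial balance = -$1,539.94 (Nov)
Initial deposit = cushion − low point = $3,079.88 − (-$1,539.94) = $4,619.82

$4,619.82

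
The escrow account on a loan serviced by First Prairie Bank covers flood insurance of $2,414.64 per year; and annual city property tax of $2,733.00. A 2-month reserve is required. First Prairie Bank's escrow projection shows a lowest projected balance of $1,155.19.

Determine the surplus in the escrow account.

Flood insurance = $2,414.64
City property tax = $2,733.00
Total per year = $2,414.64 + $2,733.00 = $5,147.64
Monthly escrow = $5,147.64 / 12 = $428.97
Cushion = 2 × $428.97 = $857.94
Surplus = $1,155.19 − $857.94 = $297.25

$297.25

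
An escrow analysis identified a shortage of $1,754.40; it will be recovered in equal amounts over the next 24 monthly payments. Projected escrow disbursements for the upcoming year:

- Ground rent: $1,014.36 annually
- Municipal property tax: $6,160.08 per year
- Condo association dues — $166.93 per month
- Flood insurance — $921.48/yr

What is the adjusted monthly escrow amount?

$914.69

Ground rent = $1,014.36
Municipal property tax = $6,160.08
Condo association dues = $166.93 × 12 = $2,003.16
Flood insurance = $921.48
Total annual escrow = $1,014.36 + $6,160.08 + $2,003.16 + $921.48 = $10,099.08
Base monthly escrow = $10,099.08 ÷ 12 = $841.59
Shortage spread = $1,754.40 / 24 = $73.10/mo
Adjusted monthly = $841.59 + $73.10 = $914.69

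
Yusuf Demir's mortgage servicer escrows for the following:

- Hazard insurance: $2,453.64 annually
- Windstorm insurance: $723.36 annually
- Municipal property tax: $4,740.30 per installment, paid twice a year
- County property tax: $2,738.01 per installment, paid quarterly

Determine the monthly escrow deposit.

Hazard insurance — $2,453.64 per year
Windstorm insurance — $723.36 per year
Municipal property tax — $4,740.30 × 2 = $9,480.60 per year
County property tax — $2,738.01 × 4 = $10,952.04 per year
Annual escrow total = $23,609.64
Monthly = $23,609.64 ÷ 12 = $1,967.47

$1,967.47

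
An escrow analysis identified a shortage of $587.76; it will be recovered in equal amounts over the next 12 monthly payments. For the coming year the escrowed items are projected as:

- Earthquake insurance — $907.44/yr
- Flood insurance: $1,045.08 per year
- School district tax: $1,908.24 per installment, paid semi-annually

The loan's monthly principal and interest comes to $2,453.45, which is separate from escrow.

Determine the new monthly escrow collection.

Earthquake insurance = $907.44 per year
Flood insurance = $1,045.08 per year
School district tax = $1,908.24 × 2 = $3,816.48 per year
Annual escrow total = $907.44 + $1,045.08 + $3,816.48 = $5,769.00
Monthly = $5,769.00 ÷ 12 = $480.75
Shortage spread = $587.76 ÷ 12 = $48.98/mo
Adjusted monthly = $480.75 + $48.98 = $529.73

$529.73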